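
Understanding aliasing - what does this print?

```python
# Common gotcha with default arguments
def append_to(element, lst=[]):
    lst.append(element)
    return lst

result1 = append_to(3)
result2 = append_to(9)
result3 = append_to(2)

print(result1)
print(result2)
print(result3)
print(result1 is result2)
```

Key concept: mutable default argument gotcha.
Step by step:
`result1 = append_to(3)` → result1 = [3]
`result2 = append_to(9)` → result1 = [3, 9] (same object as result2); result2 = [3, 9] (same object as result1)
`result3 = append_to(2)` → result1 = [3, 9, 2] (same object as result2, result3); result2 = [3, 9, 2] (same object as result1, result3); result3 = [3, 9, 2] (same object as result1, result2)
`print(result1)` → prints [3, 9, 2]
`print(result2)` → prints [3, 9, 2]
`print(result3)` → prints [3, 9, 2]
`print(result1 is result2)` → prints True

Answer:
[3, 9, 2]
[3, 9, 2]
[3, 9, 2]
True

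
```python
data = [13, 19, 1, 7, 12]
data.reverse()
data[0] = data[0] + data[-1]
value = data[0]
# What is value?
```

Trace:
`data = [13, 19, 1, 7, 12]` → data = [13, 19, 1, 7, 12]
`data.reverse()` → data = [12, 7, 1, 19, 13]
`data[0] = data[0] + data[-1]` → data = [25, 7, 1, 19, 13]
`value = data[0]` → value = 25
So value = 25

Answer: 25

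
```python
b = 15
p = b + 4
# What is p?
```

Trace:
`b = 15` → b = 15
`p = b + 4` → p = 19
So p = 19

Answer: 19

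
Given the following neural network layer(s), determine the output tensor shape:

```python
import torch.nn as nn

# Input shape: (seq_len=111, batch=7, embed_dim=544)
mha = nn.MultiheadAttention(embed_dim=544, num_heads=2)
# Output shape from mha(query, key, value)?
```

Input: (111, 7, 544) -> Output: (111, 7, 544)

Answer: (111, 7, 544)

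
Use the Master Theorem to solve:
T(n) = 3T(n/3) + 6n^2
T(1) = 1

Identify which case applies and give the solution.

a=3, b=3, f(n)=6n^2. log_3(3) = 1. Since c=2 > 1 and the regularity condition holds (3(n/3)^2 = (3/3^2)n^2 with 3/3^2 < 1), Case 3 applies: T(n) = Θ(f(n)) = O(n^2).

Answer: O(n^2) - Case 3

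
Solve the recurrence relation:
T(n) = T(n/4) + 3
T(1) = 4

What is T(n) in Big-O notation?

Each step divides n by 4 and adds 3. After log_4(n) steps we reach T(1)=4. So T(n) = 3·log_4(n) + 4 = O(log n).

Answer: O(log n)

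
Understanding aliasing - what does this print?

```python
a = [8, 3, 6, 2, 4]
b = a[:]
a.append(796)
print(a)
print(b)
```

Key concept: slice [:] creates copy.
Step by step:
`a = [8, 3, 6, 2, 4]` → a = [8, 3, 6, 2, 4]
`b = a[:]` → b = [8, 3, 6, 2, 4]
`a.append(796)` → a = [8, 3, 6, 2, 4, 796]
`print(a)` → prints [8, 3, 6, 2, 4, 796]
`print(b)` → prints [8, 3, 6, 2, 4]

Answer:
[8, 3, 6, 2, 4, 796]
[8, 3, 6, 2, 4]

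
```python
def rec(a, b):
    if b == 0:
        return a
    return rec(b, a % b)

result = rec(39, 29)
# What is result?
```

rec(39, 29) -> rec(29, 10) -> rec(10, 9) -> rec(9, 1) -> rec(1, 0) -> 1

Answer: 1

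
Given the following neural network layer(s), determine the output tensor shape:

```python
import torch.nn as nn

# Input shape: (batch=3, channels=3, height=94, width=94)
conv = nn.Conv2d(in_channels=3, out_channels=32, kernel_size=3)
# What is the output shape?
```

Input: (3, 3, 94, 94) -> Output: (3, 32, 92, 92)

Answer: (3, 32, 92, 92)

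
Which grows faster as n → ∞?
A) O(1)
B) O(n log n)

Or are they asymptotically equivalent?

O(1) vs O(n log n): Higher order terms dominate.

Answer: B) O(n log n) grows faster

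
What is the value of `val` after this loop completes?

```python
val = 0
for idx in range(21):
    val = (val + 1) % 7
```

Increment mod 7, 21 times = 0
`val` takes the values: 0 → 1 → 2 → 3 → 4 → 5 → 6 → 0 → 1 → 2 → 3 → 4 → 5 → 6 → 0 → 1 → 2 → 3 → 4 → 5 → 6 → 0

Answer: 0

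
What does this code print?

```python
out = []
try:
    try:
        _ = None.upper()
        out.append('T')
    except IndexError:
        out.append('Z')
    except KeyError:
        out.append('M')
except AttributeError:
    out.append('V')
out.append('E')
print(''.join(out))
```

Execution trace: 'V' (outer except AttributeError) → 'E' (after the try/except). Output: VE

Answer: VE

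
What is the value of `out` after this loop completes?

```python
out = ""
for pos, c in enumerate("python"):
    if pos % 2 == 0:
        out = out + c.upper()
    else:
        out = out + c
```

Uppercase even positions in 'python'
`out` takes the values: "" → "P" → "Py" → "PyT" → "PyTh" → "PyThO" → "PyThOn"

Answer: "PyThOn"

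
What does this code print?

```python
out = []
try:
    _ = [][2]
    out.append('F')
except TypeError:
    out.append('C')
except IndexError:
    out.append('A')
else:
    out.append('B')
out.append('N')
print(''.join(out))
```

Execution trace: 'A' (except IndexError) → 'N' (after the try/except). Output: AN

Answer: AN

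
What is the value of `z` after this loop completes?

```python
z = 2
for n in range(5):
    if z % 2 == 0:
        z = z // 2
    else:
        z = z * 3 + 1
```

Collatz-style transformation from 2
`z` takes the values: 2 → 1 → 4 → 2 → 1 → 4

Answer: 4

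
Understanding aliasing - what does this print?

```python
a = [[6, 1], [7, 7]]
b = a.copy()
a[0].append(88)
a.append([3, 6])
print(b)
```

Key concept: shallow copy with nested lists.
Step by step:
`a = [[6, 1], [7, 7]]` → a = [[6, 1], [7, 7]]
`b = a.copy()` → b = [[6, 1], [7, 7]]
`a[0].append(88)` → a = [[6, 1, 88], [7, 7]]; b = [[6, 1, 88], [7, 7]]
`a.append([3, 6])` → a = [[6, 1, 88], [7, 7], [3, 6]]
`print(b)` → prints [[6, 1, 88], [7, 7]]

Answer: [[6, 1, 88], [7, 7]]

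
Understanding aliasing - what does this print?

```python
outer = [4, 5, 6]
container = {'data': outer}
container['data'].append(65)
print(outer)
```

Key concept: dict holds reference to list.
Step by step:
`outer = [4, 5, 6]` → outer = [4, 5, 6]
`container = {'data': outer}` → container = {'data': [4, 5, 6]}
`container['data'].append(65)` → outer = [4, 5, 6, 65]; container = {'data': [4, 5, 6, 65]}
`print(outer)` → prints [4, 5, 6, 65]

Answer: [4, 5, 6, 65]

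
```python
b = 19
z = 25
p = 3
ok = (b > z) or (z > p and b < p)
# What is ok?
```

Trace:
`b = 19` → b = 19
`z = 25` → z = 25
`p = 3` → p = 3
`ok = (b > z) or (z > p and b < p)` → ok = False
So ok = False

Answer: False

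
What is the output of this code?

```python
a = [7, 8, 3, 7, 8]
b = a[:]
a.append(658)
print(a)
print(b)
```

Key concept: slice [:] creates copy.
Step by step:
`a = [7, 8, 3, 7, 8]` → a = [7, 8, 3, 7, 8]
`b = a[:]` → b = [7, 8, 3, 7, 8]
`a.append(658)` → a = [7, 8, 3, 7, 8, 658]
`print(a)` → prints [7, 8, 3, 7, 8, 658]
`print(b)` → prints [7, 8, 3, 7, 8]

Answer:
[7, 8, 3, 7, 8, 658]
[7, 8, 3, 7, 8]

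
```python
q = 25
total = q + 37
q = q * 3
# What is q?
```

Trace:
`q = 25` → q = 25
`total = q + 37` → total = 62
`q = q * 3` → q = 75
So q = 75

Answer: 75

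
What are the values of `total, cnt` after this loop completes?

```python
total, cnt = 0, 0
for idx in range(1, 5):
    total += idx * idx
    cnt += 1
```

Sum of squares and count
`total, cnt` takes the values: (0, 0) → (1, 0) → (1, 1) → (5, 1) → (5, 2) → (14, 2) → (14, 3) → (30, 3) → (30, 4)

Answer: 30, 4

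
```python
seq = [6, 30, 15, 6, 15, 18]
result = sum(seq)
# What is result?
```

Trace:
`seq = [6, 30, 15, 6, 15, 18]` → seq = [6, 30, 15, 6, 15, 18]
`result = sum(seq)` → result = 90
So result = 90

Answer: 90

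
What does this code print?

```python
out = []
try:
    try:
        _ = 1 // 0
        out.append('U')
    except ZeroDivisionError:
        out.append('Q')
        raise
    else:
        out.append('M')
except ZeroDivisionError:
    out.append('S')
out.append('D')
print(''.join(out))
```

Execution trace: 'Q' (inner except ZeroDivisionError) → 'S' (outer except ZeroDivisionError) → 'D' (after the try/except). Output: QSD

Answer: QSD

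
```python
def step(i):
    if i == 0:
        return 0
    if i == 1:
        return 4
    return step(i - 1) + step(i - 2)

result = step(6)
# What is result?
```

Build up from base cases: step(0)=0, step(1)=4, step(2)=4, step(3)=8, step(4)=12, step(5)=20, step(6)=32

Answer: 32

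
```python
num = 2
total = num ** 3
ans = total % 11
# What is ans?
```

Trace:
`num = 2` → num = 2
`total = num ** 3` → total = 8
`ans = total % 11` → ans = 8
So ans = 8

Answer: 8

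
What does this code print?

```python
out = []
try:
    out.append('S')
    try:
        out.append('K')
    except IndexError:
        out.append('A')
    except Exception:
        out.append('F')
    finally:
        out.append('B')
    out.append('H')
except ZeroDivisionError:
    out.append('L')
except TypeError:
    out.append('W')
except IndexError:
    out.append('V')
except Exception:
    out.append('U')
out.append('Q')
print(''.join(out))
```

Execution trace: 'S' (try body) → 'K' (inner try body, no exception) → 'B' (inner finally) → 'H' (try body, no exception) → 'Q' (after the try/except). Output: SKBHQ

Answer: SKBHQ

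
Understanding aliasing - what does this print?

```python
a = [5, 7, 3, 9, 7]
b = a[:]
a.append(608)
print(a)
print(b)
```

Key concept: slice [:] creates copy.
Step by step:
`a = [5, 7, 3, 9, 7]` → a = [5, 7, 3, 9, 7]
`b = a[:]` → b = [5, 7, 3, 9, 7]
`a.append(608)` → a = [5, 7, 3, 9, 7, 608]
`print(a)` → prints [5, 7, 3, 9, 7, 608]
`print(b)` → prints [5, 7, 3, 9, 7]

Answer:
[5, 7, 3, 9, 7, 608]
[5, 7, 3, 9, 7]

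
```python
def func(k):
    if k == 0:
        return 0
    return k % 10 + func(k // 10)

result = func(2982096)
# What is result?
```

Sum of digits of 2982096: 6 + 9 + 0 + 2 + 8 + 9 + 2 = 36

Answer: 36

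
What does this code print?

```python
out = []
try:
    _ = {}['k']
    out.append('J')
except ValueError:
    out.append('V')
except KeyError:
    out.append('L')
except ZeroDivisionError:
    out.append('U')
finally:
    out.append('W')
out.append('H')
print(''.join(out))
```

Execution trace: 'L' (except KeyError) → 'W' (finally) → 'H' (after the try/except). Output: LWH

Answer: LWH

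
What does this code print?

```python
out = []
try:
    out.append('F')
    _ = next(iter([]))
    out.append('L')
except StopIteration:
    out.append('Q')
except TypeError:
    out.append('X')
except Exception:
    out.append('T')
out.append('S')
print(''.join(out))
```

Execution trace: 'F' (try body) → 'Q' (except StopIteration) → 'S' (after the try/except). Output: FQS

Answer: FQS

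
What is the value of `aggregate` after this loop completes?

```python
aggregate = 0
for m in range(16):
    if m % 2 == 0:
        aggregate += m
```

Sum of even numbers 0 to 15
`aggregate` takes the values: 0 → 2 → 6 → 12 → 20 → 30 → 42 → 56

Answer: 56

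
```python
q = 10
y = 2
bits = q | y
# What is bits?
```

Trace:
`q = 10` → q = 10
`y = 2` → y = 2
`bits = q | y` → bits = 10
So bits = 10

Answer: 10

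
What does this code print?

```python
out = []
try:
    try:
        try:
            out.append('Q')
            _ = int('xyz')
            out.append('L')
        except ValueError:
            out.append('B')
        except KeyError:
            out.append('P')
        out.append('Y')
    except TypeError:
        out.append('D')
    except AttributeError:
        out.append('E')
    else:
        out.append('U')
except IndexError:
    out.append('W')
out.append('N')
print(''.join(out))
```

Execution trace: 'Q' (inner try body) → 'B' (inner except ValueError) → 'Y' (try body, no exception) → 'U' (else) → 'N' (after the try/except). Output: QBYUN

Answer: QBYUN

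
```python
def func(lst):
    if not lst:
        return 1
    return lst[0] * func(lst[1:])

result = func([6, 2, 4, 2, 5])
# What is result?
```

Product over [6, 2, 4, 2, 5] = 6 * 2 * 4 * 2 * 5 = 480

Answer: 480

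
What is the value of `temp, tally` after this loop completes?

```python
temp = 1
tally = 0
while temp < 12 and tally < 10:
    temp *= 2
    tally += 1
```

Double until >= 12 or 10 iterations
`temp, tally` takes the values: (1, 0) → (2, 0) → (2, 1) → (4, 1) → (4, 2) → (8, 2) → (8, 3) → (16, 3) → (16, 4)

Answer: 16, 4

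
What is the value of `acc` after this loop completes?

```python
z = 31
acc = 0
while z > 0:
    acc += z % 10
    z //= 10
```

Sum digits of 31
`acc` takes the values: 0 → 1 → 4

Answer: 4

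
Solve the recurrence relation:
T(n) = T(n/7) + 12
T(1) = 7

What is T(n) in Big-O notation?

Each step divides n by 7 and adds 12. After log_7(n) steps we reach T(1)=7. So T(n) = 12·log_7(n) + 7 = O(log n).

Answer: O(log n)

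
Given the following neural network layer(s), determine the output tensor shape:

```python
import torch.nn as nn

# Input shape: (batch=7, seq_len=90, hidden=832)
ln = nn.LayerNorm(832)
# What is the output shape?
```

Input: (7, 90, 832) -> Output: (7, 90, 832)

Answer: (7, 90, 832)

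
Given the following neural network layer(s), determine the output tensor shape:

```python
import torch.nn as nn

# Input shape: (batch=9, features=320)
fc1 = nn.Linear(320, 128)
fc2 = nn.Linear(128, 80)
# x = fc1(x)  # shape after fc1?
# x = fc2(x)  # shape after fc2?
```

Input: (9, 320) -> after fc1: (9, 128) -> Output: (9, 80)

Answer: (9, 80)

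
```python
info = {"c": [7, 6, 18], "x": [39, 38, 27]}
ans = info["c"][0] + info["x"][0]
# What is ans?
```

Trace:
`info = {"c": [7, 6, 18], "x": [39, 38, 27]}` → info = {'c': [7, 6, 18], 'x': [39, 38, 27]}
`ans = info["c"][0] + info["x"][0]` → ans = 46
So ans = 46

Answer: 46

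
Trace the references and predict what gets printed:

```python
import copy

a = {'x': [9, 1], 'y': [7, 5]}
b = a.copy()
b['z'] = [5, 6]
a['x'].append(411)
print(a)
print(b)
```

Key concept: shallow copy of dict with mutable values.
Step by step:
`a = {'x': [9, 1], 'y': [7, 5]}` → a = {'x': [9, 1], 'y': [7, 5]}
`b = a.copy()` → b = {'x': [9, 1], 'y': [7, 5]}
`b['z'] = [5, 6]` → b = {'x': [9, 1], 'y': [7, 5], 'z': [5, 6]}
`a['x'].append(411)` → a = {'x': [9, 1, 411], 'y': [7, 5]}; b = {'x': [9, 1, 411], 'y': [7, 5], 'z': [5, 6]}
`print(a)` → prints {'x': [9, 1, 411], 'y': [7, 5]}
`print(b)` → prints {'x': [9, 1, 411], 'y': [7, 5], 'z': [5, 6]}

Answer:
{'x': [9, 1, 411], 'y': [7, 5]}
{'x': [9, 1, 411], 'y': [7, 5], 'z': [5, 6]}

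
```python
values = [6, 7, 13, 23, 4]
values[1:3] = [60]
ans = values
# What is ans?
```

Trace:
`values = [6, 7, 13, 23, 4]` → values = [6, 7, 13, 23, 4]
`values[1:3] = [60]` → values = [6, 60, 23, 4]
`ans = values` → ans = [6, 60, 23, 4]
So ans = [6, 60, 23, 4]

Answer: [6, 60, 23, 4]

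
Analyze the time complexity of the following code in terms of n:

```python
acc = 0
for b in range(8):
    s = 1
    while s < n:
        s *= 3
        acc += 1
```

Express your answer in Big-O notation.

Each loop level contributes: 1 × log n. Multiplying the contributions gives O(log n).

Answer: O(log n)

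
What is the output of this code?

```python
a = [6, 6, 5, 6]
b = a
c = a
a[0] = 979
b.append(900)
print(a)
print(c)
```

Key concept: multiple aliases.
Step by step:
`a = [6, 6, 5, 6]` → a = [6, 6, 5, 6]
`b = a` → b = [6, 6, 5, 6] (same object as a)
`c = a` → c = [6, 6, 5, 6] (same object as a, b)
`a[0] = 979` → a = [979, 6, 5, 6] (same object as b, c); b = [979, 6, 5, 6] (same object as a, c); c = [979, 6, 5, 6] (same object as a, b)
`b.append(900)` → a = [979, 6, 5, 6, 900] (same object as b, c); b = [979, 6, 5, 6, 900] (same object as a, c); c = [979, 6, 5, 6, 900] (same object as a, b)
`print(a)` → prints [979, 6, 5, 6, 900]
`print(c)` → prints [979, 6, 5, 6, 900]

Answer:
[979, 6, 5, 6, 900]
[979, 6, 5, 6, 900]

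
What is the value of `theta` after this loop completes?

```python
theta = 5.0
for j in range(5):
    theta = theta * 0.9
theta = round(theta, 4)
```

Exponential decay: 5.0 * 0.9^5
`theta` takes the values: 5.0 → 4.5 → 4.05 → 3.645 → 3.2805 → 2.95245 → 2.9525

Answer: 2.9525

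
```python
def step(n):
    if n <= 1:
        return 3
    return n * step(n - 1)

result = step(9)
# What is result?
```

step(9) = 9 * 8 * 7 * 6 * 5 * 4 * 3 * 2 * 3 = 1088640

Answer: 1088640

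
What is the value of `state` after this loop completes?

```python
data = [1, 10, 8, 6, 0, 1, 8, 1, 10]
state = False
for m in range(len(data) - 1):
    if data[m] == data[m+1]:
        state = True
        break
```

Check consecutive duplicates in [1, 10, 8, 6, 0, 1, 8, 1, 10]
`state` takes the values: False

Answer: False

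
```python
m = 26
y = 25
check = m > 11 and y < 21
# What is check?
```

Trace:
`m = 26` → m = 26
`y = 25` → y = 25
`check = m > 11 and y < 21` → check = False
So check = False

Answer: False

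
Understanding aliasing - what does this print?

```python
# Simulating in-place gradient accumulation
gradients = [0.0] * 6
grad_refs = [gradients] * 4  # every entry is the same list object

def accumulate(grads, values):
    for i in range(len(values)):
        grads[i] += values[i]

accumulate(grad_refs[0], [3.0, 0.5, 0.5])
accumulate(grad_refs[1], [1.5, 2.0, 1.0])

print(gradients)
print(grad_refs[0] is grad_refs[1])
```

Key concept: gradient accumulation aliasing.
Step by step:
`gradients = [0.0] * 6` → gradients = [0.0, 0.0, 0.0, 0.0, 0.0, 0.0]
`grad_refs = [gradients] * 4` → grad_refs = [[0.0, 0.0, 0.0, 0.0, 0.0, 0.0], [0.0, 0.0, 0.0, 0.0, 0.0, 0.0], [0.0, 0.0, 0.0, 0.0, 0.0, 0.0], [0.0, 0.0, 0.0, 0.0, 0.0, 0.0]]
`accumulate(grad_refs[0], [3.0, 0.5, 0.5])` → gradients = [3.0, 0.5, 0.5, 0.0, 0.0, 0.0]; grad_refs = [[3.0, 0.5, 0.5, 0.0, 0.0, 0.0], [3.0, 0.5, 0.5, 0.0, 0.0, 0.0], [3.0, 0.5, 0.5, 0.0, 0.0, 0.0], [3.0, 0.5, 0.5, 0.0, 0.0, 0.0]]
`accumulate(grad_refs[1], [1.5, 2.0, 1.0])` → gradients = [4.5, 2.5, 1.5, 0.0, 0.0, 0.0]; grad_refs = [[4.5, 2.5, 1.5, 0.0, 0.0, 0.0], [4.5, 2.5, 1.5, 0.0, 0.0, 0.0], [4.5, 2.5, 1.5, 0.0, 0.0, 0.0], [4.5, 2.5, 1.5, 0.0, 0.0, 0.0]]
`print(gradients)` → prints [4.5, 2.5, 1.5, 0.0, 0.0, 0.0]
`print(grad_refs[0] is grad_refs[1])` → prints True

Answer:
[4.5, 2.5, 1.5, 0.0, 0.0, 0.0]
True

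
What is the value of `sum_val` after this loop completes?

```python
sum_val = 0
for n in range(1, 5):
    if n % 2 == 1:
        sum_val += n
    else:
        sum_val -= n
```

Add odd, subtract even
`sum_val` takes the values: 0 → 1 → -1 → 2 → -2

Answer: -2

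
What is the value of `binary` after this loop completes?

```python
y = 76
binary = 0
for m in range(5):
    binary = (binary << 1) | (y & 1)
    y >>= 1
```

Reverse lowest 5 bits of 76
`binary` takes the values: 0 → 1 → 3 → 6

Answer: 6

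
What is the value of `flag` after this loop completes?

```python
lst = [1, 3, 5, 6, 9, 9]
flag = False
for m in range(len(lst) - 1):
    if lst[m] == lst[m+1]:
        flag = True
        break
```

Check consecutive duplicates in [1, 3, 5, 6, 9, 9]
`flag` takes the values: False → True

Answer: True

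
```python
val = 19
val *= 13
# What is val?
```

Trace:
`val = 19` → val = 19
`val *= 13` → val = 247
So val = 247

Answer: 247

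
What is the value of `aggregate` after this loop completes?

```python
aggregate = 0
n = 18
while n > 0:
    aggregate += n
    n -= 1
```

Sum 18 down to 1
`aggregate` takes the values: 0 → 18 → 35 → 51 → 66 → 80 → 93 → 105 → 116 → 126 → 135 → 143 → 150 → 156 → 161 → 165 → 168 → 170 → 171

Answer: 171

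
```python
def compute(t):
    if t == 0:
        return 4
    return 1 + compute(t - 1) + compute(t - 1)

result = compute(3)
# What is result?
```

compute(t) = 1 + 2·compute(t-1), compute(0)=4. Closed form: (4+1)·2^3 - 1 = 39.

Answer: 39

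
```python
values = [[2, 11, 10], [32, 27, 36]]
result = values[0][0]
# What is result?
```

Trace:
`values = [[2, 11, 10], [32, 27, 36]]` → values = [[2, 11, 10], [32, 27, 36]]
`result = values[0][0]` → result = 2
So result = 2

Answer: 2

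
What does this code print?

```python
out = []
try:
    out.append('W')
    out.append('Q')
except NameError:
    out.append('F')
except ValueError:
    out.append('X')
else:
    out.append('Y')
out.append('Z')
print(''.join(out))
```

Execution trace: 'W' (try body) → 'Q' (try body, no exception) → 'Y' (else) → 'Z' (after the try/except). Output: WQYZ

Answer: WQYZ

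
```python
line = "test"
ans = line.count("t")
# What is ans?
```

Trace:
`line = "test"` → line = 'test'
`ans = line.count("t")` → ans = 2
So ans = 2

Answer: 2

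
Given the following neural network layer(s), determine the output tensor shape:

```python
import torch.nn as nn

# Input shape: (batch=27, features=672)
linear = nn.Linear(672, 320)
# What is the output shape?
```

Input: (27, 672) -> Output: (27, 320)

Answer: (27, 320)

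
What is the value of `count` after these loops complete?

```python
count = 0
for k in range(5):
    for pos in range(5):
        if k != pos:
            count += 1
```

5² - 5 (exclude diagonal)
`count` takes the values: 0 → 1 → 2 → 3 → 4 → 5 → 6 → 7 → 8 → 9 → 10 → 11 → 12 → 13 → 14 → 15 → 16 → 17 → 18 → 19 → 20

Answer: 20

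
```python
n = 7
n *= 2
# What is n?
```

Trace:
`n = 7` → n = 7
`n *= 2` → n = 14
So n = 14

Answer: 14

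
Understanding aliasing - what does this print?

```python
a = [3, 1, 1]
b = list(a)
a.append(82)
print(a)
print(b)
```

Key concept: list() constructor creates copy.
Step by step:
`a = [3, 1, 1]` → a = [3, 1, 1]
`b = list(a)` → b = [3, 1, 1]
`a.append(82)` → a = [3, 1, 1, 82]
`print(a)` → prints [3, 1, 1, 82]
`print(b)` → prints [3, 1, 1]

Answer:
[3, 1, 1, 82]
[3, 1, 1]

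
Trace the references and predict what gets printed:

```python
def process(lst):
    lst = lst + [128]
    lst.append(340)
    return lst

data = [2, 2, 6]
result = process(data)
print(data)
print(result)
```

Key concept: rebinding parameter vs mutation.
Step by step:
`data = [2, 2, 6]` → data = [2, 2, 6]
`result = process(data)` → result = [2, 2, 6, 128, 340]
`print(data)` → prints [2, 2, 6]
`print(result)` → prints [2, 2, 6, 128, 340]

Answer:
[2, 2, 6]
[2, 2, 6, 128, 340]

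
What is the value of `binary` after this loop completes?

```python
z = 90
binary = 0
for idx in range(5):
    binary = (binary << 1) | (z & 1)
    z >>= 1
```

Reverse lowest 5 bits of 90
`binary` takes the values: 0 → 1 → 2 → 5 → 11

Answer: 11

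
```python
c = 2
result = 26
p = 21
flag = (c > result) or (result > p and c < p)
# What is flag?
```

Trace:
`c = 2` → c = 2
`result = 26` → result = 26
`p = 21` → p = 21
`flag = (c > result) or (result > p and c < p)` → flag = True
So flag = True

Answer: True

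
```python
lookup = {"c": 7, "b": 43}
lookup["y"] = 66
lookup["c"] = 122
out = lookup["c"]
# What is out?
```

Trace:
`lookup = {"c": 7, "b": 43}` → lookup = {'c': 7, 'b': 43}
`lookup["y"] = 66` → lookup = {'c': 7, 'b': 43, 'y': 66}
`lookup["c"] = 122` → lookup = {'c': 122, 'b': 43, 'y': 66}
`out = lookup["c"]` → out = 122
So out = 122

Answer: 122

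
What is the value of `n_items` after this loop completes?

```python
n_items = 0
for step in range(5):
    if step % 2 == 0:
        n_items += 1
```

Count numbers divisible by 2 in range(5)
`n_items` takes the values: 0 → 1 → 2 → 3

Answer: 3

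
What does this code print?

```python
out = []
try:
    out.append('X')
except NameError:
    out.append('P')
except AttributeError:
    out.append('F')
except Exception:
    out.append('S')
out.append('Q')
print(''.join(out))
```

Execution trace: 'X' (try body, no exception) → 'Q' (after the try/except). Output: XQ

Answer: XQ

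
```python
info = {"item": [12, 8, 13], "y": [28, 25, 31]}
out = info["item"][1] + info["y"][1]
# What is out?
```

Trace:
`info = {"item": [12, 8, 13], "y": [28, 25, 31]}` → info = {'item': [12, 8, 13], 'y': [28, 25, 31]}
`out = info["item"][1] + info["y"][1]` → out = 33
So out = 33

Answer: 33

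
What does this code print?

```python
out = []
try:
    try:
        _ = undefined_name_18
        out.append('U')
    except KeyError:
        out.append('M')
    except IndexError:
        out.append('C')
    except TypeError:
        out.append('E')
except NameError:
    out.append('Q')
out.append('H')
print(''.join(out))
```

Execution trace: 'Q' (outer except NameError) → 'H' (after the try/except). Output: QH

Answer: QH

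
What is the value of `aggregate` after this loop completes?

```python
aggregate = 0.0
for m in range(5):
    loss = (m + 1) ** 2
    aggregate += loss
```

Sum of squared losses 1² + 2² + ... + 5²
`aggregate` takes the values: 0.0 → 1.0 → 5.0 → 14.0 → 30.0 → 55.0

Answer: 55.0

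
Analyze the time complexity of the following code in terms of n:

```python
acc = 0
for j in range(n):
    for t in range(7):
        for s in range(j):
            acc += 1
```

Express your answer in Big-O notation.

Each loop level contributes: n × 1 × n. Multiplying the contributions gives O(n^2).

Answer: O(n^2)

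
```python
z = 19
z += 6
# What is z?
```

Trace:
`z = 19` → z = 19
`z += 6` → z = 25
So z = 25

Answer: 25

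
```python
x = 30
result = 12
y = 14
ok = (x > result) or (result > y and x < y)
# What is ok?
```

Trace:
`x = 30` → x = 30
`result = 12` → result = 12
`y = 14` → y = 14
`ok = (x > result) or (result > y and x < y)` → ok = True
So ok = True

Answer: True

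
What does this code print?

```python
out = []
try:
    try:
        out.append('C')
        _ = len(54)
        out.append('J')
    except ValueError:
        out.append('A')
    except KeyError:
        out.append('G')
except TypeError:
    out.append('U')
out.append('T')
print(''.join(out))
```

Execution trace: 'C' (try body) → 'U' (outer except TypeError) → 'T' (after the try/except). Output: CUT

Answer: CUT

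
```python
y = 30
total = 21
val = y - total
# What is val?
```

Trace:
`y = 30` → y = 30
`total = 21` → total = 21
`val = y - total` → val = 9
So val = 9

Answer: 9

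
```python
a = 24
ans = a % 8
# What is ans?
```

Trace:
`a = 24` → a = 24
`ans = a % 8` → ans = 0
So ans = 0

Answer: 0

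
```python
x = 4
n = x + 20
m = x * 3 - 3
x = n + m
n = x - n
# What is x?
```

Trace:
`x = 4` → x = 4
`n = x + 20` → n = 24
`m = x * 3 - 3` → m = 9
`x = n + m` → x = 33
`n = x - n` → n = 9
So x = 33

Answer: 33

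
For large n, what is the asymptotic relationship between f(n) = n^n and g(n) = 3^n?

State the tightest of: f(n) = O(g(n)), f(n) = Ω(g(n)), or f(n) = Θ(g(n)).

n^n vs 3^n: f(n) = Ω(g(n)) but not O(g(n)) — n^n grows strictly faster than 3^n.

Answer: f(n) = Ω(g(n)) but not O(g(n)) — n^n grows strictly faster than 3^n.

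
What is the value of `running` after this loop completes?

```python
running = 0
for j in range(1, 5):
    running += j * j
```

Sum of squares 1² to 4² = 30
`running` takes the values: 0 → 1 → 5 → 14 → 30

Answer: 30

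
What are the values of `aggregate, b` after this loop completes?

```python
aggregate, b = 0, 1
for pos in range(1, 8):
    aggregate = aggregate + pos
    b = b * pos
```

Sum and factorial of 1 to 7
`aggregate, b` takes the values: (0, 1) → (1, 1) → (3, 1) → (3, 2) → (6, 2) → (6, 6) → (10, 6) → (10, 24) → (15, 24) → (15, 120) → (21, 120) → (21, 720) → (28, 720) → (28, 5040)

Answer: 28, 5040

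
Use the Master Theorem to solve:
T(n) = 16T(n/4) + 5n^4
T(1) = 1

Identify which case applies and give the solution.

a=16, b=4, f(n)=5n^4. log_4(16) = 2. Since c=4 > 2 and the regularity condition holds (16(n/4)^4 = (16/4^4)n^4 with 16/4^4 < 1), Case 3 applies: T(n) = Θ(f(n)) = O(n^4).

Answer: O(n^4) - Case 3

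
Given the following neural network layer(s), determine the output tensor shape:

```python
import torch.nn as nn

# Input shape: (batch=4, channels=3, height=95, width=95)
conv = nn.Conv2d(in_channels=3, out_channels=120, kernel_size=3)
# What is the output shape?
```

Input: (4, 3, 95, 95) -> Output: (4, 120, 93, 93)

Answer: (4, 120, 93, 93)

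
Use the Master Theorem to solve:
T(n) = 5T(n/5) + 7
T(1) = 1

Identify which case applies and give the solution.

a=5, b=5, f(n)=7. log_5(5) = 1. Since c=0 < 1, Case 1 applies: T(n) = Θ(n^log_b(a)) = O(n).

Answer: O(n) - Case 1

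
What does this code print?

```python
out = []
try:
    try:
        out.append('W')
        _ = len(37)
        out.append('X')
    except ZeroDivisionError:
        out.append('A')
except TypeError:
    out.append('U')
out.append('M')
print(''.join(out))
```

Execution trace: 'W' (try body) → 'U' (outer except TypeError) → 'M' (after the try/except). Output: WUM

Answer: WUM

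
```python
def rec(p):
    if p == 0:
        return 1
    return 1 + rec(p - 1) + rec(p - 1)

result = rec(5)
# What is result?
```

rec(p) = 1 + 2·rec(p-1), rec(0)=1. Closed form: (1+1)·2^5 - 1 = 63.

Answer: 63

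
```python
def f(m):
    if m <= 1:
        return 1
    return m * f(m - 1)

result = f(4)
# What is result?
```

f(4) = 4 * 3 * 2 * 1 = 24

Answer: 24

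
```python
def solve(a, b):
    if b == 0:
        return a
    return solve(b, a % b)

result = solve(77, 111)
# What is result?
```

solve(77, 111) -> solve(111, 77) -> solve(77, 34) -> solve(34, 9) -> solve(9, 7) -> solve(7, 2) -> solve(2, 1) -> solve(1, 0) -> 1

Answer: 1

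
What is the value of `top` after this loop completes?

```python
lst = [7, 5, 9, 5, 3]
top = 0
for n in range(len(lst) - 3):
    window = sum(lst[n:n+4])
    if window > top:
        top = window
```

Max sum of 4-element window in [7, 5, 9, 5, 3]
`top` takes the values: 0 → 26

Answer: 26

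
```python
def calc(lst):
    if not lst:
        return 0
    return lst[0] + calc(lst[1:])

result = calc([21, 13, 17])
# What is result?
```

21 + 13 + 17 + 0 = 51

Answer: 51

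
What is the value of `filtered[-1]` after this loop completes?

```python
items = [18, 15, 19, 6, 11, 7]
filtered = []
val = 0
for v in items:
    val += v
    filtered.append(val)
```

Cumulative sum ends at 76
`filtered` takes the values: [] → [18] → [18, 33] → [18, 33, 52] → [18, 33, 52, 58] → [18, 33, 52, 58, 69] → [18, 33, 52, 58, 69, 76]
So `filtered[-1]` = 76

Answer: 76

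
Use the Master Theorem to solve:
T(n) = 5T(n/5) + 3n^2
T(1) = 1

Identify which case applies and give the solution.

a=5, b=5, f(n)=3n^2. log_5(5) = 1. Since c=2 > 1 and the regularity condition holds (5(n/5)^2 = (5/5^2)n^2 with 5/5^2 < 1), Case 3 applies: T(n) = Θ(f(n)) = O(n^2).

Answer: O(n^2) - Case 3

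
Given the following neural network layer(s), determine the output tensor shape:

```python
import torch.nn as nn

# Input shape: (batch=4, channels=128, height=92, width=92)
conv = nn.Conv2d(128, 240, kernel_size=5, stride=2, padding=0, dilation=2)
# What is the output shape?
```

Input: (4, 128, 92, 92) -> Output: (4, 240, 42, 42)

Answer: (4, 240, 42, 42)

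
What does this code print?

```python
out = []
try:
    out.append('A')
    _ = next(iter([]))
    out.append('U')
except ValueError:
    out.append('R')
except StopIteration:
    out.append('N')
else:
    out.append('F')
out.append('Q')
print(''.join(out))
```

Execution trace: 'A' (try body) → 'N' (except StopIteration) → 'Q' (after the try/except). Output: ANQ

Answer: ANQ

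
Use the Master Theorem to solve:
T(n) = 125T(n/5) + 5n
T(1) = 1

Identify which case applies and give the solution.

a=125, b=5, f(n)=5n. log_5(125) = 3. Since c=1 < 3, Case 1 applies: T(n) = Θ(n^log_b(a)) = O(n^3).

Answer: O(n^3) - Case 1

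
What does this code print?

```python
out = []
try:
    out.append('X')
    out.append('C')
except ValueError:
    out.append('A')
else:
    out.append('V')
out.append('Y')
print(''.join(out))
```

Execution trace: 'X' (try body) → 'C' (try body, no exception) → 'V' (else) → 'Y' (after the try/except). Output: XCVY

Answer: XCVY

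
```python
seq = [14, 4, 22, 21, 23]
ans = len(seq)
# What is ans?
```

Trace:
`seq = [14, 4, 22, 21, 23]` → seq = [14, 4, 22, 21, 23]
`ans = len(seq)` → ans = 5
So ans = 5

Answer: 5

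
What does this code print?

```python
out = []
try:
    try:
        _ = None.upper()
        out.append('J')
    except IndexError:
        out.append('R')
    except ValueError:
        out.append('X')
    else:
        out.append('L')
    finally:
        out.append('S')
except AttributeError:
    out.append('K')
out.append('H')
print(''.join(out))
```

Execution trace: 'S' (inner finally) → 'K' (outer except AttributeError) → 'H' (after the try/except). Output: SKH

Answer: SKH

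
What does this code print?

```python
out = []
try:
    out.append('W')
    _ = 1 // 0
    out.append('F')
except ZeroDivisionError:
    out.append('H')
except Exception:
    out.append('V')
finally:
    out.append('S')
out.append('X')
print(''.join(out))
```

Execution trace: 'W' (try body) → 'H' (except ZeroDivisionError) → 'S' (finally) → 'X' (after the try/except). Output: WHSX

Answer: WHSX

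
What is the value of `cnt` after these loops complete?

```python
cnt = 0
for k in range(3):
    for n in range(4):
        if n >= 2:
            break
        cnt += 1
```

Inner breaks at 2, outer runs 3 times
`cnt` takes the values: 0 → 1 → 2 → 3 → 4 → 5 → 6

Answer: 6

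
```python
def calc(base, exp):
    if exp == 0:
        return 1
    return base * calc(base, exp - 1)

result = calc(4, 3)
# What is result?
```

calc(4, 3) = 4 * 4 * 4 = 64

Answer: 64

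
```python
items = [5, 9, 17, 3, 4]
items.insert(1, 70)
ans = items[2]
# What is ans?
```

Trace:
`items = [5, 9, 17, 3, 4]` → items = [5, 9, 17, 3, 4]
`items.insert(1, 70)` → items = [5, 70, 9, 17, 3, 4]
`ans = items[2]` → ans = 9
So ans = 9

Answer: 9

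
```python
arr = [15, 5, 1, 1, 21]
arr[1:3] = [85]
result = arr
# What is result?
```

Trace:
`arr = [15, 5, 1, 1, 21]` → arr = [15, 5, 1, 1, 21]
`arr[1:3] = [85]` → arr = [15, 85, 1, 21]
`result = arr` → result = [15, 85, 1, 21]
So result = [15, 85, 1, 21]

Answer: [15, 85, 1, 21]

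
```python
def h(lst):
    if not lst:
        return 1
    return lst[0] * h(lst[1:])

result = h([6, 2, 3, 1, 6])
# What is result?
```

Product over [6, 2, 3, 1, 6] = 6 * 2 * 3 * 1 * 6 = 216

Answer: 216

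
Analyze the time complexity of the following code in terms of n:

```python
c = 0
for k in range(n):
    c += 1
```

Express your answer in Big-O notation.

Each loop level contributes: n. Multiplying the contributions gives O(n).

Answer: O(n)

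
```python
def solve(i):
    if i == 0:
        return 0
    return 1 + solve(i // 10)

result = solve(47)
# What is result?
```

Count of digits of 47: 2

Answer: 2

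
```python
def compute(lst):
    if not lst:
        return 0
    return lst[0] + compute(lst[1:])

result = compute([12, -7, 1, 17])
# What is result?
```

12 + (-7) + 1 + 17 + 0 = 23

Answer: 23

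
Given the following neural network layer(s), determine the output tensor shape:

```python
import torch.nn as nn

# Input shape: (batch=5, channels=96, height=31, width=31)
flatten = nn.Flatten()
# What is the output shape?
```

Input: (5, 96, 31, 31) -> Output: (5, 92256)

Answer: (5, 92256)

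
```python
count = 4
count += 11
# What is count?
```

Trace:
`count = 4` → count = 4
`count += 11` → count = 15
So count = 15

Answer: 15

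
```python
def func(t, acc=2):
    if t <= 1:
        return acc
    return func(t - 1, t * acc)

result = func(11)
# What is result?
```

Accumulator trace (n, acc): (11, 2) -> (10, 22) -> (9, 220) -> (8, 1980) -> (7, 15840) -> (6, 110880) -> (5, 665280) -> (4, 3326400) -> (3, 13305600) -> (2, 39916800) -> (1, 79833600) -> return 79833600

Answer: 79833600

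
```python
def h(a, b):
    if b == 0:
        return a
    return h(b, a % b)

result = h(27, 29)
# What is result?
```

h(27, 29) -> h(29, 27) -> h(27, 2) -> h(2, 1) -> h(1, 0) -> 1

Answer: 1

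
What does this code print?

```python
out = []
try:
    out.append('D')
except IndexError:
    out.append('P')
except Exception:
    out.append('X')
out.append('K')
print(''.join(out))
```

Execution trace: 'D' (try body, no exception) → 'K' (after the try/except). Output: DK

Answer: DK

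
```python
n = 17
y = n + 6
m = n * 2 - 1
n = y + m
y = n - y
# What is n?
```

Trace:
`n = 17` → n = 17
`y = n + 6` → y = 23
`m = n * 2 - 1` → m = 33
`n = y + m` → n = 56
`y = n - y` → y = 33
So n = 56

Answer: 56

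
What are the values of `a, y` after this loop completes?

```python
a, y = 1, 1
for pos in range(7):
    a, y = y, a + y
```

Fibonacci: after 7 iterations
`a, y` takes the values: (1, 1) → (1, 2) → (2, 3) → (3, 5) → (5, 8) → (8, 13) → (13, 21) → (21, 34)

Answer: 21, 34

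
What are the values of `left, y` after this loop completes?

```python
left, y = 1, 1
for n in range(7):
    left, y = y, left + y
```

Fibonacci: after 7 iterations
`left, y` takes the values: (1, 1) → (1, 2) → (2, 3) → (3, 5) → (5, 8) → (8, 13) → (13, 21) → (21, 34)

Answer: 21, 34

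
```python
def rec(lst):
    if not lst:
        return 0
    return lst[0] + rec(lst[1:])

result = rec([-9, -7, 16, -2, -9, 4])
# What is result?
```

(-9) + (-7) + 16 + (-2) + (-9) + 4 + 0 = -7

Answer: -7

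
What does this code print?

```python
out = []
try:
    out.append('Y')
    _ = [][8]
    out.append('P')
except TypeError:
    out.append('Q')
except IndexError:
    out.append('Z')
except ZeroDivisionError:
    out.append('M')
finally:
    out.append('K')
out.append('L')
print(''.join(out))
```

Execution trace: 'Y' (try body) → 'Z' (except IndexError) → 'K' (finally) → 'L' (after the try/except). Output: YZKL

Answer: YZKL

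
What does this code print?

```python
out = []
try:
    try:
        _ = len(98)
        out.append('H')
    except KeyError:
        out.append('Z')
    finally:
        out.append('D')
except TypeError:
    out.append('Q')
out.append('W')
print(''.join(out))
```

Execution trace: 'D' (inner finally) → 'Q' (outer except TypeError) → 'W' (after the try/except). Output: DQW

Answer: DQW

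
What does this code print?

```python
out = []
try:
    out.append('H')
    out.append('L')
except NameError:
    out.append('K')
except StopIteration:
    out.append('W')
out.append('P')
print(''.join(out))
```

Execution trace: 'H' (try body) → 'L' (try body, no exception) → 'P' (after the try/except). Output: HLP

Answer: HLP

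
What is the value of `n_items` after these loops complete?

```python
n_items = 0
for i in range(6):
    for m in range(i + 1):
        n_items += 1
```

Triangle: 1 + 2 + ... + 6
`n_items` takes the values: 0 → 1 → 2 → 3 → 4 → 5 → 6 → 7 → 8 → 9 → 10 → 11 → 12 → 13 → 14 → 15 → 16 → 17 → 18 → 19 → 20 → 21

Answer: 21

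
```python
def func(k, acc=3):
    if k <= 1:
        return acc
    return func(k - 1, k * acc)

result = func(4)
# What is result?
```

Accumulator trace (n, acc): (4, 3) -> (3, 12) -> (2, 36) -> (1, 72) -> return 72

Answer: 72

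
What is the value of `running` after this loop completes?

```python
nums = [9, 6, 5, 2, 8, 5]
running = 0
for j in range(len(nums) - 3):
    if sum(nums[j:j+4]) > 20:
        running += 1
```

Count windows with sum > 20
`running` takes the values: 0 → 1 → 2

Answer: 2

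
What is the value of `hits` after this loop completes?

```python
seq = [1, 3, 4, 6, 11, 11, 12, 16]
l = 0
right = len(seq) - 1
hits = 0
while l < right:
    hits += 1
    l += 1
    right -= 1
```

Iterations until pointers meet (list length 8)
`hits` takes the values: 0 → 1 → 2 → 3 → 4

Answer: 4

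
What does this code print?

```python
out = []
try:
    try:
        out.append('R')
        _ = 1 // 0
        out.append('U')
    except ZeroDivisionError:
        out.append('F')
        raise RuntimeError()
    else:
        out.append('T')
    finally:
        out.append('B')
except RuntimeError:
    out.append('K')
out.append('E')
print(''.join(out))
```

Execution trace: 'R' (inner try body) → 'F' (inner except ZeroDivisionError) → 'B' (inner finally) → 'K' (outer except RuntimeError) → 'E' (after the try/except). Output: RFBKE

Answer: RFBKE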